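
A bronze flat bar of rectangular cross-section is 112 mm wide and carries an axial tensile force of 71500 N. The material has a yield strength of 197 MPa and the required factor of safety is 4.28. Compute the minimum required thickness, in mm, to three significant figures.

t = 13.9 mm

σ_allow = 197/4.28 = 46.03 MPa.
Required area A = F/σ_allow = 71500/46.03 = 1553 mm².
t = A/w = 1553/112 = 13.87 mm.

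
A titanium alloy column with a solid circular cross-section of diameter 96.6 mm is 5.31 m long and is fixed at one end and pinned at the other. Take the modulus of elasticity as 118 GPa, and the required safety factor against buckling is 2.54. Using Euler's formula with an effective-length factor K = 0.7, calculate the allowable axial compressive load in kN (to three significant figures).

P_allow = 142 kN

I = πd⁴/64 = π×96.6⁴/64 = 4.274×10^6 mm⁴.
Effective length L_e = KL = 0.7×5.31 m = 3717 mm.
Euler critical load P_cr = π²EI/L_e² = π²×118000×4.274×10^6/3717² = 360300 N.
P_allow = P_cr/n = 360300/2.54 = 141900 N.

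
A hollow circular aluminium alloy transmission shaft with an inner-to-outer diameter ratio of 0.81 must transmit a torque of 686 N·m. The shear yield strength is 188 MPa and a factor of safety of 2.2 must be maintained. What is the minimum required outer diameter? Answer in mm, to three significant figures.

τ_allow = 188/2.2 = 85.45 MPa.
For a hollow shaft τ = 16T/[πd_o³(1−k⁴)] with k = 0.81, so 1−k⁴ = 0.5695.
d_o³ = 16T/[π τ_allow (1−k⁴)] = 16×686000/(π×85.45×0.5695) = 71790 mm³.
d_o = 41.56 mm.

d_o = 41.6 mm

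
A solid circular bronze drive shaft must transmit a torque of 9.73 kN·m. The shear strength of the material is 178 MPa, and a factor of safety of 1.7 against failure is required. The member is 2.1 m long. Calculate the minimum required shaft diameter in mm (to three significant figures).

d = 77.9 mm

Allowable shear stress τ_allow = 178/1.7 = 104.7 MPa.
For a solid shaft τ = 16T/(πd³), so d³ = 16T/(π τ_allow) = 16×9730000/(π×104.7) = 473300 mm³.
d = (473300)^(1/3) = 77.93 mm.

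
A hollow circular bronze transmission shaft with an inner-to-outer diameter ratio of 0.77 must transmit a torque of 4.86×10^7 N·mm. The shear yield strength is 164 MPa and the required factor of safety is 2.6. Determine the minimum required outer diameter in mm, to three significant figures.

d_o = 182 mm

τ_allow = 164/2.6 = 63.08 MPa.
For a hollow shaft τ = 16T/[πd_o³(1−k⁴)] with k = 0.77, so 1−k⁴ = 0.6485.
d_o³ = 16T/[π τ_allow (1−k⁴)] = 16×4.8600×10^7/(π×63.08×0.6485) = 6.051×10^6 mm³.
d_o = 182.2 mm.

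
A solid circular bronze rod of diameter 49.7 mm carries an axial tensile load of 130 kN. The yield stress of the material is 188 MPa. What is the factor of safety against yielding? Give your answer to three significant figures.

A = πd²/4 = 1940 mm².
σ = F/A = 130000/1940 = 67.01 MPa.
n = 188/67.01 = 2.806.

n = 2.81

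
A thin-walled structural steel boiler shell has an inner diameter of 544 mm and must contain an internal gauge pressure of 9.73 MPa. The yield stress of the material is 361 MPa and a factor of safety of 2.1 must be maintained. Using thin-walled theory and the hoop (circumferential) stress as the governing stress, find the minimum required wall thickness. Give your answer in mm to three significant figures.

σ_allow = 361/2.1 = 171.9 MPa.
Hoop stress σ_h = pD/(2t), so t = pD/(2σ_allow) = 9.73×544/(2×171.9) = 15.40 mm.

t = 15.4 mm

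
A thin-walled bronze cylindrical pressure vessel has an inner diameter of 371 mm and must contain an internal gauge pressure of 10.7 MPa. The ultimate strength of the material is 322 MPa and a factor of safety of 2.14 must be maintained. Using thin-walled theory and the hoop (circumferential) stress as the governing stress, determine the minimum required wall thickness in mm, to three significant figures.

t = 13.2 mm

σ_allow = 322/2.14 = 150.5 MPa.
Hoop stress σ_h = pD/(2t), so t = pD/(2σ_allow) = 10.7×371/(2×150.5) = 13.19 mm.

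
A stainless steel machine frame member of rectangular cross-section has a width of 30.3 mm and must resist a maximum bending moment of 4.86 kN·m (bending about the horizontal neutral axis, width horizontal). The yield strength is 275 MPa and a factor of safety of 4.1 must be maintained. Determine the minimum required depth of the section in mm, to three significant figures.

σ_allow = 275/4.1 = 67.07 MPa.
For a rectangular section σ = 6M/(bh²), so h² = 6M/(b σ_allow) = 6×4860000/(30.3×67.07) = 14350 mm².
h = 119.8 mm.

h = 120 mm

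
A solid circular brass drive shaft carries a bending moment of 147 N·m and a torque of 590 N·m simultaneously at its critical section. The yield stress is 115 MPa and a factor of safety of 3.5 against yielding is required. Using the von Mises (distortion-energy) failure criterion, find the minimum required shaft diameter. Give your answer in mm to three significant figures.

σ_allow = σ_y/n = 115/3.5 = 32.86 MPa.
For a solid shaft σ_b = 32M/(πd³) and τ = 16T/(πd³), so the von Mises stress is σ' = (16/πd³)·√(4M²+3T²).
√(4M²+3T²) = √(4×(147000)² + 3×(590000)²) = 1.063×10^6 N·mm.
d³ = 16×1.063×10^6/(π×32.86) = 164800 mm³.
d = 54.83 mm.

d = 54.8 mm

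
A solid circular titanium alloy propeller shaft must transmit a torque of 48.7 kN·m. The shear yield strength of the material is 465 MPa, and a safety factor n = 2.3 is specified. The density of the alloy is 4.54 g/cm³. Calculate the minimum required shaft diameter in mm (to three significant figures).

d = 107 mm

Allowable shear stress τ_allow = 465/2.3 = 202.2 MPa.
For a solid shaft τ = 16T/(πd³), so d³ = 16T/(π τ_allow) = 16×4.8700×10^7/(π×202.2) = 1.227×10^6 mm³.
d = (1.227×10^6)^(1/3) = 107.1 mm.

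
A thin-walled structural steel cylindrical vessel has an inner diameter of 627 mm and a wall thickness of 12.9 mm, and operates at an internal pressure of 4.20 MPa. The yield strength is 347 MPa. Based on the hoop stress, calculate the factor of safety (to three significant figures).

σ_h = pD/(2t) = 4.20×627/(2×12.9) = 102.1 MPa.
n = 347/102.1 = 3.400.

n = 3.40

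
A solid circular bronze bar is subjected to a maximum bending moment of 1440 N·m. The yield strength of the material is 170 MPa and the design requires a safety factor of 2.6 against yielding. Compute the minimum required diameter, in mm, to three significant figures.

d = 60.8 mm

σ_allow = 170/2.6 = 65.38 MPa.
For a solid circular section σ = 32M/(πd³), so d³ = 32M/(π σ_allow) = 32×1440000/(π×65.38) = 224300 mm³.
d = 60.76 mm.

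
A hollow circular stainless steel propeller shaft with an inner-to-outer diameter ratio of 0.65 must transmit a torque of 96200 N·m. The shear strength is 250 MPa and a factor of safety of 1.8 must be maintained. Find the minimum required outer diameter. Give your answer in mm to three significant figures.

τ_allow = 250/1.8 = 138.9 MPa.
For a hollow shaft τ = 16T/[πd_o³(1−k⁴)] with k = 0.65, so 1−k⁴ = 0.8215.
d_o³ = 16T/[π τ_allow (1−k⁴)] = 16×9.6200×10^7/(π×138.9×0.8215) = 4.294×10^6 mm³.
d_o = 162.5 mm.

d_o = 163 mm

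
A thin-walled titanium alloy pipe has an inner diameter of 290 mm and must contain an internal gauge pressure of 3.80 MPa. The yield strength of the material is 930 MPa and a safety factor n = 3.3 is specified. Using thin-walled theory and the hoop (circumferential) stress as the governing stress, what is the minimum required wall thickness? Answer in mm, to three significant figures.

σ_allow = 930/3.3 = 281.8 MPa.
Hoop stress σ_h = pD/(2t), so t = pD/(2σ_allow) = 3.80×290/(2×281.8) = 1.955 mm.

t = 1.96 mm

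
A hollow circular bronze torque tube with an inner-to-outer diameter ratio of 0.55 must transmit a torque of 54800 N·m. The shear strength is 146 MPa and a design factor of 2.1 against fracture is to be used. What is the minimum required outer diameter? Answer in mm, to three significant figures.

τ_allow = 146/2.1 = 69.52 MPa.
For a hollow shaft τ = 16T/[πd_o³(1−k⁴)] with k = 0.55, so 1−k⁴ = 0.9085.
d_o³ = 16T/[π τ_allow (1−k⁴)] = 16×5.4800×10^7/(π×69.52×0.9085) = 4.419×10^6 mm³.
d_o = 164.1 mm.

d_o = 164 mm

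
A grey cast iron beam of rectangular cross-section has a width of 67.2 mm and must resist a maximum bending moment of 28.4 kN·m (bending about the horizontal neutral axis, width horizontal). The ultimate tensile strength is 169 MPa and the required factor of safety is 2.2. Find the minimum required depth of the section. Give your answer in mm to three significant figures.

h = 182 mm

σ_allow = 169/2.2 = 76.82 MPa.
For a rectangular section σ = 6M/(bh²), so h² = 6M/(b σ_allow) = 6×2.8400×10^7/(67.2×76.82) = 33010 mm².
h = 181.7 mm.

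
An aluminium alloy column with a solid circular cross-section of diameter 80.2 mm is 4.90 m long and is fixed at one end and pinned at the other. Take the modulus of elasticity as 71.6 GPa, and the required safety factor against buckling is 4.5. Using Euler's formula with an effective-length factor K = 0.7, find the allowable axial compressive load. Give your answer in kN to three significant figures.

P_allow = 27.1 kN

I = πd⁴/64 = π×80.2⁴/64 = 2.031×10^6 mm⁴.
Effective length L_e = KL = 0.7×4.90 m = 3430 mm.
Euler critical load P_cr = π²EI/L_e² = π²×71600×2.031×10^6/3430² = 122000 N.
P_allow = P_cr/n = 122000/4.5 = 27110 N.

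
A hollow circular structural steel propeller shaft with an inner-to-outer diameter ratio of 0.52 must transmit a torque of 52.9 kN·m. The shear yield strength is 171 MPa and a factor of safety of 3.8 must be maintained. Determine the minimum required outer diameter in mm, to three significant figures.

d_o = 186 mm

τ_allow = 171/3.8 = 45.00 MPa.
For a hollow shaft τ = 16T/[πd_o³(1−k⁴)] with k = 0.52, so 1−k⁴ = 0.9269.
d_o³ = 16T/[π τ_allow (1−k⁴)] = 16×5.2900×10^7/(π×45.00×0.9269) = 6.459×10^6 mm³.
d_o = 186.2 mm.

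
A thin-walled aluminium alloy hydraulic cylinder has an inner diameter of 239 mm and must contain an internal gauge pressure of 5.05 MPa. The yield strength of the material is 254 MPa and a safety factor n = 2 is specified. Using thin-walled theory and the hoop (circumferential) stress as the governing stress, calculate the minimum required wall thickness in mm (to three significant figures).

t = 4.75 mm

σ_allow = 254/2 = 127.0 MPa.
Hoop stress σ_h = pD/(2t), so t = pD/(2σ_allow) = 5.05×239/(2×127.0) = 4.752 mm.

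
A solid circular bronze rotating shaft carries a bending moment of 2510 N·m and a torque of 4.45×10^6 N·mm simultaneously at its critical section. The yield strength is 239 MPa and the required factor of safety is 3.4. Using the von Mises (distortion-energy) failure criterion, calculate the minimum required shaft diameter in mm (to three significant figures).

σ_allow = σ_y/n = 239/3.4 = 70.29 MPa.
For a solid shaft σ_b = 32M/(πd³) and τ = 16T/(πd³), so the von Mises stress is σ' = (16/πd³)·√(4M²+3T²).
√(4M²+3T²) = √(4×(2.510×10^6)² + 3×(4.450×10^6)²) = 9.198×10^6 N·mm.
d³ = 16×9.198×10^6/(π×70.29) = 666400 mm³.
d = 87.35 mm.

d = 87.3 mm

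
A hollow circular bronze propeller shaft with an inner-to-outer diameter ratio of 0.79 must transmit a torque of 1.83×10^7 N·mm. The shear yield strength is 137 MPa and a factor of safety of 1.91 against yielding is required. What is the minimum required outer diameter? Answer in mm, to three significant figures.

d_o = 129 mm

τ_allow = 137/1.91 = 71.73 MPa.
For a hollow shaft τ = 16T/[πd_o³(1−k⁴)] with k = 0.79, so 1−k⁴ = 0.6105.
d_o³ = 16T/[π τ_allow (1−k⁴)] = 16×1.8300×10^7/(π×71.73×0.6105) = 2.128×10^6 mm³.
d_o = 128.6 mm.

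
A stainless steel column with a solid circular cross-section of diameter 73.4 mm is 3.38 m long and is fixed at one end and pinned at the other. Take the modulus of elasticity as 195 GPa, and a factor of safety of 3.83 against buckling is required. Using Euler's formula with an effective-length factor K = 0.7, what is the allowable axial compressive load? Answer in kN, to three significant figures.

I = πd⁴/64 = π×73.4⁴/64 = 1.425×10^6 mm⁴.
Effective length L_e = KL = 0.7×3.38 m = 2366 mm.
Euler critical load P_cr = π²EI/L_e² = π²×195000×1.425×10^6/2366² = 489800 N.
P_allow = P_cr/n = 489800/3.83 = 127900 N.

P_allow = 128 kN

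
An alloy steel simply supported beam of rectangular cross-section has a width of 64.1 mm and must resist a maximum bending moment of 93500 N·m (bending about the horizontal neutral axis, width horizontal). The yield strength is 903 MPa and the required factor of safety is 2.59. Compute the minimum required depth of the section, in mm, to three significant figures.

σ_allow = 903/2.59 = 348.6 MPa.
For a rectangular section σ = 6M/(bh²), so h² = 6M/(b σ_allow) = 6×9.3500×10^7/(64.1×348.6) = 25100 mm².
h = 158.4 mm.

h = 158 mm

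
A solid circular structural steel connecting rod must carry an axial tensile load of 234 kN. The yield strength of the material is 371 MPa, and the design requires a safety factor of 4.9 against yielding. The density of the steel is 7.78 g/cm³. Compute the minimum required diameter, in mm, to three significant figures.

Allowable stress σ_allow = 371/4.9 = 75.71 MPa.
Required area A = F/σ_allow = 234000/75.71 = 3091 mm².
A = πd²/4 → d = √(4A/π) = 62.73 mm.

d = 62.7 mm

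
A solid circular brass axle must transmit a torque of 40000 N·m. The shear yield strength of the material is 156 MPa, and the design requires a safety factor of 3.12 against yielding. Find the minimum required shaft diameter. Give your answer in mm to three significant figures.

Allowable shear stress τ_allow = 156/3.12 = 50.00 MPa.
For a solid shaft τ = 16T/(πd³), so d³ = 16T/(π τ_allow) = 16×4.0000×10^7/(π×50.00) = 4.074×10^6 mm³.
d = (4.074×10^6)^(1/3) = 159.7 mm.

d = 160 mm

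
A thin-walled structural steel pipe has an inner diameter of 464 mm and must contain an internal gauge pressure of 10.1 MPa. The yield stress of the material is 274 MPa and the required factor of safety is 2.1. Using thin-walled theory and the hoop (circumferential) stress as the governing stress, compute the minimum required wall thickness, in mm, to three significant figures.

σ_allow = 274/2.1 = 130.5 MPa.
Hoop stress σ_h = pD/(2t), so t = pD/(2σ_allow) = 10.1×464/(2×130.5) = 17.96 mm.

t = 18.0 mm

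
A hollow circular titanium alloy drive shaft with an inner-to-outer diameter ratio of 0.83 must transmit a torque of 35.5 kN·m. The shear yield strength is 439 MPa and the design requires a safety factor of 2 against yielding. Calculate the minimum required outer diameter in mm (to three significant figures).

d_o = 116 mm

τ_allow = 439/2 = 219.5 MPa.
For a hollow shaft τ = 16T/[πd_o³(1−k⁴)] with k = 0.83, so 1−k⁴ = 0.5254.
d_o³ = 16T/[π τ_allow (1−k⁴)] = 16×3.5500×10^7/(π×219.5×0.5254) = 1.568×10^6 mm³.
d_o = 116.2 mm.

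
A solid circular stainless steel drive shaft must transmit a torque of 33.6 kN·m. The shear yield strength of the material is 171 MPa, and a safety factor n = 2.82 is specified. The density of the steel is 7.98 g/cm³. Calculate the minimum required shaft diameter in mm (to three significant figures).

Allowable shear stress τ_allow = 171/2.82 = 60.64 MPa.
For a solid shaft τ = 16T/(πd³), so d³ = 16T/(π τ_allow) = 16×3.3600×10^7/(π×60.64) = 2.822×10^6 mm³.
d = (2.822×10^6)^(1/3) = 141.3 mm.

d = 141 mm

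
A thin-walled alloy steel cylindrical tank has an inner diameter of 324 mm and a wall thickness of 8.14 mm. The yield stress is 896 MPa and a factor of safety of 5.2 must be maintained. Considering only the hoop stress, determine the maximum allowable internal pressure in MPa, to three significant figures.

p_allow = 8.66 MPa

σ_allow = 896/5.2 = 172.3 MPa.
σ_h = pD/(2t) → p_allow = 2σ_allow t/D = 2×172.3×8.14/324 = 8.658 MPa.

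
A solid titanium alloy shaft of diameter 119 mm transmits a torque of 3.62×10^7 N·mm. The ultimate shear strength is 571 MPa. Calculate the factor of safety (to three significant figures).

τ = 16T/(πd³) = 16×3.6200×10^7/(π×119³) = 109.4 MPa.
n = τ_limit/τ = 571/109.4 = 5.219.

n = 5.22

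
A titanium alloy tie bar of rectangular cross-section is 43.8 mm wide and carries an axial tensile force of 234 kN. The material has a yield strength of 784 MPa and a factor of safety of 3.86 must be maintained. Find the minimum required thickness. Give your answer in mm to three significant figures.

t = 26.3 mm

σ_allow = 784/3.86 = 203.1 MPa.
Required area A = F/σ_allow = 234000/203.1 = 1152 mm².
t = A/w = 1152/43.8 = 26.30 mm.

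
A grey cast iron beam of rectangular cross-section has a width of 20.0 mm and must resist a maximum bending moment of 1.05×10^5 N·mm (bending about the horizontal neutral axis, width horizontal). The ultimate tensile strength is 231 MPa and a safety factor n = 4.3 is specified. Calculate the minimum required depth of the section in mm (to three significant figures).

σ_allow = 231/4.3 = 53.72 MPa.
For a rectangular section σ = 6M/(bh²), so h² = 6M/(b σ_allow) = 6×105000/(20.0×53.72) = 586.4 mm².
h = 24.21 mm.

h = 24.2 mm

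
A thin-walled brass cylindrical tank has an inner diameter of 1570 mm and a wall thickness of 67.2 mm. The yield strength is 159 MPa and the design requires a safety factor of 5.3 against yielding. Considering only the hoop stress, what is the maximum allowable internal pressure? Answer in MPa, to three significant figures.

σ_allow = 159/5.3 = 30.00 MPa.
σ_h = pD/(2t) → p_allow = 2σ_allow t/D = 2×30.00×67.2/1570 = 2.568 MPa.

p_allow = 2.57 MPa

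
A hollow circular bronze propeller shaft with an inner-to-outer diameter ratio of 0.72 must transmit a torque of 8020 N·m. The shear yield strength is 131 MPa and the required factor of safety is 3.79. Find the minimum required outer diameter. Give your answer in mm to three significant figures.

d_o = 117 mm

τ_allow = 131/3.79 = 34.56 MPa.
For a hollow shaft τ = 16T/[πd_o³(1−k⁴)] with k = 0.72, so 1−k⁴ = 0.7313.
d_o³ = 16T/[π τ_allow (1−k⁴)] = 16×8020000/(π×34.56×0.7313) = 1.616×10^6 mm³.
d_o = 117.3 mm.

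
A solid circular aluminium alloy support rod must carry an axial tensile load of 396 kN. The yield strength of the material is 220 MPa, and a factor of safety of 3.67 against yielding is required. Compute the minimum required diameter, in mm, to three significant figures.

Allowable stress σ_allow = 220/3.67 = 59.95 MPa.
Required area A = F/σ_allow = 396000/59.95 = 6606 mm².
A = πd²/4 → d = √(4A/π) = 91.71 mm.

d = 91.7 mm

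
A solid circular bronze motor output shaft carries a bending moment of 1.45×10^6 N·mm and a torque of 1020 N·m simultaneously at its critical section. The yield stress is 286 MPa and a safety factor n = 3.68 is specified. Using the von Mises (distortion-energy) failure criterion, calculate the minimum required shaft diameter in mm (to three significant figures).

d = 60.6 mm

σ_allow = σ_y/n = 286/3.68 = 77.72 MPa.
For a solid shaft σ_b = 32M/(πd³) and τ = 16T/(πd³), so the von Mises stress is σ' = (16/πd³)·√(4M²+3T²).
√(4M²+3T²) = √(4×(1.450×10^6)² + 3×(1.020×10^6)²) = 3.396×10^6 N·mm.
d³ = 16×3.396×10^6/(π×77.72) = 222500 mm³.
d = 60.60 mm.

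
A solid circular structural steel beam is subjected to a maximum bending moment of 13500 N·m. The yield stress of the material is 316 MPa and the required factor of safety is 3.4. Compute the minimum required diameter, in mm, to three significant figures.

σ_allow = 316/3.4 = 92.94 MPa.
For a solid circular section σ = 32M/(πd³), so d³ = 32M/(π σ_allow) = 32×1.3500×10^7/(π×92.94) = 1.480×10^6 mm³.
d = 113.9 mm.

d = 114 mm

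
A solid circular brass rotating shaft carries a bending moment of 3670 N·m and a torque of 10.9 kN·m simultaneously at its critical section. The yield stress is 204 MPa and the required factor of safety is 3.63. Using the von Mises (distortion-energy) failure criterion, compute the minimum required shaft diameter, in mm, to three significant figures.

d = 122 mm

σ_allow = σ_y/n = 204/3.63 = 56.20 MPa.
For a solid shaft σ_b = 32M/(πd³) and τ = 16T/(πd³), so the von Mises stress is σ' = (16/πd³)·√(4M²+3T²).
√(4M²+3T²) = √(4×(3.670×10^6)² + 3×(1.090×10^7)²) = 2.026×10^7 N·mm.
d³ = 16×2.026×10^7/(π×56.20) = 1.836×10^6 mm³.
d = 122.4 mm.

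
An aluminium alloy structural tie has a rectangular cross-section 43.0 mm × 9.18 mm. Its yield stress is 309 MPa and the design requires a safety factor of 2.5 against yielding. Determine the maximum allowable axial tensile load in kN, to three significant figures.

F_allow = 48.8 kN

σ_allow = 309/2.5 = 123.6 MPa.
A = 43.0×9.18 = 394.7 mm².
F_allow = σ_allow × A = 123.6×394.7 = 48790 N.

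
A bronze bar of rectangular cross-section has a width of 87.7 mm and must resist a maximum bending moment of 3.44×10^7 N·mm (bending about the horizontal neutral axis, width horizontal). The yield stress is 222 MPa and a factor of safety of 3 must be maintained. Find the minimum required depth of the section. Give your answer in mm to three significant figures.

σ_allow = 222/3 = 74.00 MPa.
For a rectangular section σ = 6M/(bh²), so h² = 6M/(b σ_allow) = 6×3.4400×10^7/(87.7×74.00) = 31800 mm².
h = 178.3 mm.

h = 178 mm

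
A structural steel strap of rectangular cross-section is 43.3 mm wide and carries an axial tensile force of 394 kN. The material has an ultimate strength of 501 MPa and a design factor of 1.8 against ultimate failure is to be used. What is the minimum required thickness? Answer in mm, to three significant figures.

t = 32.7 mm

σ_allow = 501/1.8 = 278.3 MPa.
Required area A = F/σ_allow = 394000/278.3 = 1416 mm².
t = A/w = 1416/43.3 = 32.69 mm.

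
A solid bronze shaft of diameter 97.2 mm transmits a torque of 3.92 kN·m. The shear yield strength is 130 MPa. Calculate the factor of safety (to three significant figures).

τ = 16T/(πd³) = 16×3920000/(π×97.2³) = 21.74 MPa.
n = τ_limit/τ = 130/21.74 = 5.980.

n = 5.98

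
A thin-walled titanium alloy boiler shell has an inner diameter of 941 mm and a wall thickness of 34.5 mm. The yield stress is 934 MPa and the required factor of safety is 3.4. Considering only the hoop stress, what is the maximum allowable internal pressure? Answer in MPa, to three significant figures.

p_allow = 20.1 MPa

σ_allow = 934/3.4 = 274.7 MPa.
σ_h = pD/(2t) → p_allow = 2σ_allow t/D = 2×274.7×34.5/941 = 20.14 MPa.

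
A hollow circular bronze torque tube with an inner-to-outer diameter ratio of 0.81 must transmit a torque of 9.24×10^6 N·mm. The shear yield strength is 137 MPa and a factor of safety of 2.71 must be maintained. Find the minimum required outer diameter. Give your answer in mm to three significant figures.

τ_allow = 137/2.71 = 50.55 MPa.
For a hollow shaft τ = 16T/[πd_o³(1−k⁴)] with k = 0.81, so 1−k⁴ = 0.5695.
d_o³ = 16T/[π τ_allow (1−k⁴)] = 16×9240000/(π×50.55×0.5695) = 1.634×10^6 mm³.
d_o = 117.8 mm.

d_o = 118 mm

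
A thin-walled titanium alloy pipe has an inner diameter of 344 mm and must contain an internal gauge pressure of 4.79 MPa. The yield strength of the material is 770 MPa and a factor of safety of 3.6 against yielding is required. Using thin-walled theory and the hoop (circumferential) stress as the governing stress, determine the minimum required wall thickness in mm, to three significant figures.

σ_allow = 770/3.6 = 213.9 MPa.
Hoop stress σ_h = pD/(2t), so t = pD/(2σ_allow) = 4.79×344/(2×213.9) = 3.852 mm.

t = 3.85 mm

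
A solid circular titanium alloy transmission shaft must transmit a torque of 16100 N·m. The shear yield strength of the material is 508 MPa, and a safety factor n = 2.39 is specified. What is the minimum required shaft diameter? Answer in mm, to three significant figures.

d = 72.8 mm

Allowable shear stress τ_allow = 508/2.39 = 212.6 MPa.
For a solid shaft τ = 16T/(πd³), so d³ = 16T/(π τ_allow) = 16×1.6100×10^7/(π×212.6) = 385800 mm³.
d = (385800)^(1/3) = 72.80 mm.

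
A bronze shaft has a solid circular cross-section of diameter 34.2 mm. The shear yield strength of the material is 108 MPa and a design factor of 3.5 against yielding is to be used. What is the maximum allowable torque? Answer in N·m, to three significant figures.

T_allow = 242 N·m

τ_allow = 108/3.5 = 30.86 MPa.
For a solid shaft T_allow = τ_allow·πd³/16; πd³/16 = π×34.2³/16 = 7854 mm³.
T_allow = 30.86×7854 = 242400 N·mm = 242.4 N·m.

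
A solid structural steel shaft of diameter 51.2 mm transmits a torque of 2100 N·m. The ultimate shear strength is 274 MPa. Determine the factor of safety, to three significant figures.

n = 3.44

τ = 16T/(πd³) = 16×2100000/(π×51.2³) = 79.69 MPa.
n = τ_limit/τ = 274/79.69 = 3.439.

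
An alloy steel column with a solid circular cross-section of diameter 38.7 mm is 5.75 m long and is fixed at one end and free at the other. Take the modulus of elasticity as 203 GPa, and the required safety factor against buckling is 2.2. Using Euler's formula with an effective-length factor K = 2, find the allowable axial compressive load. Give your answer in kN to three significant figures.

P_allow = 0.758 kN

I = πd⁴/64 = π×38.7⁴/64 = 110100 mm⁴.
Effective length L_e = KL = 2×5.75 m = 11500 mm.
Euler critical load P_cr = π²EI/L_e² = π²×203000×110100/11500² = 1668 N.
P_allow = P_cr/n = 1668/2.2 = 758.2 N.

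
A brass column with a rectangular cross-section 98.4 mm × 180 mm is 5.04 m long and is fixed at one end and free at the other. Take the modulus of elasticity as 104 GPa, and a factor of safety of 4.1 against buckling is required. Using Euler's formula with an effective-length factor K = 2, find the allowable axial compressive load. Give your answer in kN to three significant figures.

P_allow = 35.2 kN

Buckling occurs about the weak axis: I_min = h·b³/12 = 180×98.4³/12 = 1.429×10^7 mm⁴ (b = 98.4 mm is the smaller dimension).
Effective length L_e = KL = 2×5.04 m = 10080 mm.
Euler critical load P_cr = π²EI/L_e² = π²×104000×1.429×10^7/10080² = 144400 N.
P_allow = P_cr/n = 144400/4.1 = 35210 N.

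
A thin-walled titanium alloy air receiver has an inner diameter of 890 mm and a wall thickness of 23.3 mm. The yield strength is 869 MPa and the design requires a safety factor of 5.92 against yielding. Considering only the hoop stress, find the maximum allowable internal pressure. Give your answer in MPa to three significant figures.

σ_allow = 869/5.92 = 146.8 MPa.
σ_h = pD/(2t) → p_allow = 2σ_allow t/D = 2×146.8×23.3/890 = 7.686 MPa.

p_allow = 7.69 MPa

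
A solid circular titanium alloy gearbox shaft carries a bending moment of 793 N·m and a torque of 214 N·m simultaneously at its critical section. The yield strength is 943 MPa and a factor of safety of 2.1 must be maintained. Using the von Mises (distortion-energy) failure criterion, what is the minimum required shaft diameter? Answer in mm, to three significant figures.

σ_allow = σ_y/n = 943/2.1 = 449.0 MPa.
For a solid shaft σ_b = 32M/(πd³) and τ = 16T/(πd³), so the von Mises stress is σ' = (16/πd³)·√(4M²+3T²).
√(4M²+3T²) = √(4×(793000)² + 3×(214000)²) = 1.629×10^6 N·mm.
d³ = 16×1.629×10^6/(π×449.0) = 18470 mm³.
d = 26.43 mm.

d = 26.4 mm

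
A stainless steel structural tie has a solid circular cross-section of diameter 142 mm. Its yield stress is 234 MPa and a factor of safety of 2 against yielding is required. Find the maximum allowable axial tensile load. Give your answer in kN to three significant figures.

σ_allow = 234/2 = 117.0 MPa.
A = πd²/4 = π×142²/4 = 15840 mm².
F_allow = σ_allow × A = 117.0×15840 = 1.853×10^6 N.

F_allow = 1850 kN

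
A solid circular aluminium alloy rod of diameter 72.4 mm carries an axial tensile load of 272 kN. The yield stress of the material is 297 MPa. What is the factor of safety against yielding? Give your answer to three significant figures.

A = πd²/4 = 4117 mm².
σ = F/A = 272000/4117 = 66.07 MPa.
n = 297/66.07 = 4.495.

n = 4.50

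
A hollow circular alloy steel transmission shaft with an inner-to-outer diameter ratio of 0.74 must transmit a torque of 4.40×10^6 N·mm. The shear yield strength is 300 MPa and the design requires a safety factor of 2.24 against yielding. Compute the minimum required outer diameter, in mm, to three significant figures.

τ_allow = 300/2.24 = 133.9 MPa.
For a hollow shaft τ = 16T/[πd_o³(1−k⁴)] with k = 0.74, so 1−k⁴ = 0.7001.
d_o³ = 16T/[π τ_allow (1−k⁴)] = 16×4400000/(π×133.9×0.7001) = 239000 mm³.
d_o = 62.06 mm.

d_o = 62.1 mm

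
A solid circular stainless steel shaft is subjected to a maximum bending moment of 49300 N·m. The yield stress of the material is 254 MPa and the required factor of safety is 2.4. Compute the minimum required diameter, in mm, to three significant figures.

d = 168 mm

σ_allow = 254/2.4 = 105.8 MPa.
For a solid circular section σ = 32M/(πd³), so d³ = 32M/(π σ_allow) = 32×4.9300×10^7/(π×105.8) = 4.745×10^6 mm³.
d = 168.0 mm.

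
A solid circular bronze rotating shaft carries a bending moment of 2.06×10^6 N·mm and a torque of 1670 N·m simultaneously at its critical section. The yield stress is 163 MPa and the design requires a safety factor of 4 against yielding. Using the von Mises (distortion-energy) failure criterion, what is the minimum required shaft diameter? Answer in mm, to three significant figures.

σ_allow = σ_y/n = 163/4 = 40.75 MPa.
For a solid shaft σ_b = 32M/(πd³) and τ = 16T/(πd³), so the von Mises stress is σ' = (16/πd³)·√(4M²+3T²).
√(4M²+3T²) = √(4×(2.060×10^6)² + 3×(1.670×10^6)²) = 5.034×10^6 N·mm.
d³ = 16×5.034×10^6/(π×40.75) = 629200 mm³.
d = 85.69 mm.

d = 85.7 mm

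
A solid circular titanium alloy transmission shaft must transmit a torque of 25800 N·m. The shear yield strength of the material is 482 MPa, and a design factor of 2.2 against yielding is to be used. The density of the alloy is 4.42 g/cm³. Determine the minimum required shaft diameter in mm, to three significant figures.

d = 84.3 mm

Allowable shear stress τ_allow = 482/2.2 = 219.1 MPa.
For a solid shaft τ = 16T/(πd³), so d³ = 16T/(π τ_allow) = 16×2.5800×10^7/(π×219.1) = 599700 mm³.
d = (599700)^(1/3) = 84.33 mm.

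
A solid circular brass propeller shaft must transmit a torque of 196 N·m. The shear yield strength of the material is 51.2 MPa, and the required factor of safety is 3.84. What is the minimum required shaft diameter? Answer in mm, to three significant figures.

Allowable shear stress τ_allow = 51.2/3.84 = 13.33 MPa.
For a solid shaft τ = 16T/(πd³), so d³ = 16T/(π τ_allow) = 16×196000/(π×13.33) = 74870 mm³.
d = (74870)^(1/3) = 42.15 mm.

d = 42.1 mm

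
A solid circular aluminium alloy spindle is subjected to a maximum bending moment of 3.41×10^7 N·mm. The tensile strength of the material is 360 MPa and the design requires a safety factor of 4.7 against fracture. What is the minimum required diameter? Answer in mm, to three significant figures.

d = 166 mm

σ_allow = 360/4.7 = 76.60 MPa.
For a solid circular section σ = 32M/(πd³), so d³ = 32M/(π σ_allow) = 32×3.4100×10^7/(π×76.60) = 4.535×10^6 mm³.
d = 165.5 mm.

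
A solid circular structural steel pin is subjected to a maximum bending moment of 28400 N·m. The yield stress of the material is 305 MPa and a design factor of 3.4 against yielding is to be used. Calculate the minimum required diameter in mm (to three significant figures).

σ_allow = 305/3.4 = 89.71 MPa.
For a solid circular section σ = 32M/(πd³), so d³ = 32M/(π σ_allow) = 32×2.8400×10^7/(π×89.71) = 3.225×10^6 mm³.
d = 147.7 mm.

d = 148 mm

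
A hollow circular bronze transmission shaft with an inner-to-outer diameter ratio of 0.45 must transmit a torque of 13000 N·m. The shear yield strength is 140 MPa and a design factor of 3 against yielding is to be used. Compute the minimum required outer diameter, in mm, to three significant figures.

τ_allow = 140/3 = 46.67 MPa.
For a hollow shaft τ = 16T/[πd_o³(1−k⁴)] with k = 0.45, so 1−k⁴ = 0.9590.
d_o³ = 16T/[π τ_allow (1−k⁴)] = 16×1.3000×10^7/(π×46.67×0.9590) = 1.479×10^6 mm³.
d_o = 113.9 mm.

d_o = 114 mm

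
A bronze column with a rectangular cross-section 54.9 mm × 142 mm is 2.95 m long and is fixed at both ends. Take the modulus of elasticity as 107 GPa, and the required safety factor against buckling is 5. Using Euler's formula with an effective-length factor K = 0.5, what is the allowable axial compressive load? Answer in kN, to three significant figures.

P_allow = 190 kN

Buckling occurs about the weak axis: I_min = h·b³/12 = 142×54.9³/12 = 1.958×10^6 mm⁴ (b = 54.9 mm is the smaller dimension).
Effective length L_e = KL = 0.5×2.95 m = 1475 mm.
Euler critical load P_cr = π²EI/L_e² = π²×107000×1.958×10^6/1475² = 950400 N.
P_allow = P_cr/n = 950400/5 = 190100 N.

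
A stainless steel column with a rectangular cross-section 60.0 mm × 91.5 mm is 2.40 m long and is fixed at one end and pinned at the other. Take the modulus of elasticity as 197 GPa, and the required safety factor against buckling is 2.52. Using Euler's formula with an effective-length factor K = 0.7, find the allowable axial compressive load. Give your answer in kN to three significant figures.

Buckling occurs about the weak axis: I_min = h·b³/12 = 91.5×60.0³/12 = 1.647×10^6 mm⁴ (b = 60.0 mm is the smaller dimension).
Effective length L_e = KL = 0.7×2.40 m = 1680 mm.
Euler critical load P_cr = π²EI/L_e² = π²×197000×1.647×10^6/1680² = 1.135×10^6 N.
P_allow = P_cr/n = 1.135×10^6/2.52 = 450200 N.

P_allow = 450 kN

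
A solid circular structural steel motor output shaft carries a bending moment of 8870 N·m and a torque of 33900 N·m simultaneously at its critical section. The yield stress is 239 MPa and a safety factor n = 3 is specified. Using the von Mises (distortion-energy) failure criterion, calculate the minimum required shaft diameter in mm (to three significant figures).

σ_allow = σ_y/n = 239/3 = 79.67 MPa.
For a solid shaft σ_b = 32M/(πd³) and τ = 16T/(πd³), so the von Mises stress is σ' = (16/πd³)·√(4M²+3T²).
√(4M²+3T²) = √(4×(8.870×10^6)² + 3×(3.390×10^7)²) = 6.134×10^7 N·mm.
d³ = 16×6.134×10^7/(π×79.67) = 3.921×10^6 mm³.
d = 157.7 mm.

d = 158 mm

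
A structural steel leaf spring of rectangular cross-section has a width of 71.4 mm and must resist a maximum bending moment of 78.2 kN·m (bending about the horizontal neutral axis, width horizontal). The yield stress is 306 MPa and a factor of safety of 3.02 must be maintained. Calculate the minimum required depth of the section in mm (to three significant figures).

σ_allow = 306/3.02 = 101.3 MPa.
For a rectangular section σ = 6M/(bh²), so h² = 6M/(b σ_allow) = 6×7.8200×10^7/(71.4×101.3) = 64860 mm².
h = 254.7 mm.

h = 255 mm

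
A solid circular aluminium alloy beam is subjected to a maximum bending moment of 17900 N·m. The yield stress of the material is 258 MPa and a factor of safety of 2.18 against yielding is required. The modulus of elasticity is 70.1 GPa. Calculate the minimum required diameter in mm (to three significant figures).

σ_allow = 258/2.18 = 118.3 MPa.
For a solid circular section σ = 32M/(πd³), so d³ = 32M/(π σ_allow) = 32×1.7900×10^7/(π×118.3) = 1.541×10^6 mm³.
d = 115.5 mm.

d = 115 mm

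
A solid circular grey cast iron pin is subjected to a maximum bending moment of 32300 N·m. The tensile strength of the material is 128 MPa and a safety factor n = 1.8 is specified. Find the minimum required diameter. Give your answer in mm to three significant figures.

d = 167 mm

σ_allow = 128/1.8 = 71.11 MPa.
For a solid circular section σ = 32M/(πd³), so d³ = 32M/(π σ_allow) = 32×3.2300×10^7/(π×71.11) = 4.627×10^6 mm³.
d = 166.6 mm.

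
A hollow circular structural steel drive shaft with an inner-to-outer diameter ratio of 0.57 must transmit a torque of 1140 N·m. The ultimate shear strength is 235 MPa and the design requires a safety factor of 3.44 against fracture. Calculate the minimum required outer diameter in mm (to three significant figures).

d_o = 45.6 mm

τ_allow = 235/3.44 = 68.31 MPa.
For a hollow shaft τ = 16T/[πd_o³(1−k⁴)] with k = 0.57, so 1−k⁴ = 0.8944.
d_o³ = 16T/[π τ_allow (1−k⁴)] = 16×1140000/(π×68.31×0.8944) = 95020 mm³.
d_o = 45.63 mm.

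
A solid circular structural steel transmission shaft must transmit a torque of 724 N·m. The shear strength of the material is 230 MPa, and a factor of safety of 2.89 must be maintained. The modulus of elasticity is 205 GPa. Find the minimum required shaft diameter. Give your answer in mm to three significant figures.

Allowable shear stress τ_allow = 230/2.89 = 79.58 MPa.
For a solid shaft τ = 16T/(πd³), so d³ = 16T/(π τ_allow) = 16×724000/(π×79.58) = 46330 mm³.
d = (46330)^(1/3) = 35.92 mm.

d = 35.9 mm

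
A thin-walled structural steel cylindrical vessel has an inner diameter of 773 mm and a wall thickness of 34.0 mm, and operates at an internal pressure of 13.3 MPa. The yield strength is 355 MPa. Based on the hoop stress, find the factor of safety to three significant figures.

n = 2.35

σ_h = pD/(2t) = 13.3×773/(2×34.0) = 151.2 MPa.
n = 355/151.2 = 2.348.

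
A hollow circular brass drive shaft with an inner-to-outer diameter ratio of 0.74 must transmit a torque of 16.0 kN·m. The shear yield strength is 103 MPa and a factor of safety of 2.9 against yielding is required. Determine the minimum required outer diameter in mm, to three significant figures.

τ_allow = 103/2.9 = 35.52 MPa.
For a hollow shaft τ = 16T/[πd_o³(1−k⁴)] with k = 0.74, so 1−k⁴ = 0.7001.
d_o³ = 16T/[π τ_allow (1−k⁴)] = 16×1.6000×10^7/(π×35.52×0.7001) = 3.277×10^6 mm³.
d_o = 148.5 mm.

d_o = 149 mm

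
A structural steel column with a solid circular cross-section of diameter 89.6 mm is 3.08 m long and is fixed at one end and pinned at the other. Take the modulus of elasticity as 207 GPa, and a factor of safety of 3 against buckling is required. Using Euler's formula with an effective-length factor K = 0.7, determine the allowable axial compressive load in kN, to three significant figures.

I = πd⁴/64 = π×89.6⁴/64 = 3.164×10^6 mm⁴.
Effective length L_e = KL = 0.7×3.08 m = 2156 mm.
Euler critical load P_cr = π²EI/L_e² = π²×207000×3.164×10^6/2156² = 1.391×10^6 N.
P_allow = P_cr/n = 1.391×10^6/3 = 463500 N.

P_allow = 464 kN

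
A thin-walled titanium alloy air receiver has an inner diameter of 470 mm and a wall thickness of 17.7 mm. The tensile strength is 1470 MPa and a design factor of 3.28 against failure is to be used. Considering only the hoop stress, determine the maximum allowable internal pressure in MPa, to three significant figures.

p_allow = 33.8 MPa

σ_allow = 1470/3.28 = 448.2 MPa.
σ_h = pD/(2t) → p_allow = 2σ_allow t/D = 2×448.2×17.7/470 = 33.76 MPa.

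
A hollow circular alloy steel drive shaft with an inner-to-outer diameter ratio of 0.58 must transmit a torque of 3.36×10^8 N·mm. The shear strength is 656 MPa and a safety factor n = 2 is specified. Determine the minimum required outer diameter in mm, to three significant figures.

τ_allow = 656/2 = 328.0 MPa.
For a hollow shaft τ = 16T/[πd_o³(1−k⁴)] with k = 0.58, so 1−k⁴ = 0.8868.
d_o³ = 16T/[π τ_allow (1−k⁴)] = 16×3.3600×10^8/(π×328.0×0.8868) = 5.883×10^6 mm³.
d_o = 180.5 mm.

d_o = 181 mm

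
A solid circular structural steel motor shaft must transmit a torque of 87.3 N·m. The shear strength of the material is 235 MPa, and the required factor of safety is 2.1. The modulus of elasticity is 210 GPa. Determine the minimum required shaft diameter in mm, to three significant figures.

d = 15.8 mm

Allowable shear stress τ_allow = 235/2.1 = 111.9 MPa.
For a solid shaft τ = 16T/(πd³), so d³ = 16T/(π τ_allow) = 16×87300/(π×111.9) = 3973 mm³.
d = (3973)^(1/3) = 15.84 mm.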